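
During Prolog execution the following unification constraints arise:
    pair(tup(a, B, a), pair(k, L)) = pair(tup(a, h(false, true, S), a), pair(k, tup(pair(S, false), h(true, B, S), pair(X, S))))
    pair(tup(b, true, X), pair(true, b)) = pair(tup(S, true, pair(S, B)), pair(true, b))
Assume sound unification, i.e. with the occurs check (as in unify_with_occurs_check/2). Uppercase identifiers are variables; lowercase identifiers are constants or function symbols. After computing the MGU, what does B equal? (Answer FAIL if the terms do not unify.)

h(false, true, b)

Decompose pair/2: tup(a, B, a) = tup(a, h(false, true, S), a),  pair(k, L) = pair(k, tup(pair(S, false), h(true, B, S), pair(X, S))).
Decompose tup/3: a = a,  B = h(false, true, S),  a = a.
Delete trivial equation a = a.
Bind B := h(false, true, S); substituting into the 2 remaining equations that mention B gives: pair(k, L) = pair(k, tup(pair(S, false), h(true, h(false, true, S), S), pair(X, S))),  pair(tup(b, true, X), pair(true, b)) = pair(tup(S, true, pair(S, h(false, true, S))), pair(true, b)).
Delete trivial equation a = a.
Decompose pair/2: k = k,  L = tup(pair(S, false), h(true, h(false, true, S), S), pair(X, S)).
Delete trivial equation k = k.
Bind L := tup(pair(S, false), h(true, h(false, true, S), S), pair(X, S)); no other remaining equation mentions L.
Decompose pair/2: tup(b, true, X) = tup(S, true, pair(S, h(false, true, S))),  pair(true, b) = pair(true, b).
Decompose tup/3: b = S,  true = true,  X = pair(S, h(false, true, S)).
Bind S := b; substituting into the one remaining equation that mentions S gives: X = pair(b, h(false, true, b)). Substituting into the earlier bindings gives B := h(false, true, b), L := tup(pair(b, false), h(true, h(false, true, b), b), pair(X, b)).
Delete trivial equation true = true.
Bind X := pair(b, h(false, true, b)); no other remaining equation mentions X. Substituting into the earlier binding gives L := tup(pair(b, false), h(true, h(false, true, b), b), pair(pair(b, h(false, true, b)), b)).
Delete trivial equation pair(true, b) = pair(true, b).
MGU = { B = h(false, true, b), L = tup(pair(b, false), h(true, h(false, true, b), b), pair(pair(b, h(false, true, b)), b)), S = b, X = pair(b, h(false, true, b)) }, so B = h(false, true, b).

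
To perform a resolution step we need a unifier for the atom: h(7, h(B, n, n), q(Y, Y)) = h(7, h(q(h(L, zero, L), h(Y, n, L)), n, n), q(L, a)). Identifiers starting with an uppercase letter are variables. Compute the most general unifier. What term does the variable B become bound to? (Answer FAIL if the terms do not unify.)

q(h(a, zero, a), h(a, n, a))

Decompose h/3: 7 = 7,  h(B, n, n) = h(q(h(L, zero, L), h(Y, n, L)), n, n),  q(Y, Y) = q(L, a).
Delete trivial equation 7 = 7.
Decompose h/3: B = q(h(L, zero, L), h(Y, n, L)),  n = n,  n = n.
Bind B := q(h(L, zero, L), h(Y, n, L)); no other remaining equation mentions B.
Delete trivial equation n = n.
Delete trivial equation n = n.
Decompose q/2: Y = L,  Y = a.
Bind Y := L; substituting into the remaining equation gives: L = a. Substituting into the earlier binding gives B := q(h(L, zero, L), h(L, n, L)).
Bind L := a. Substituting into the earlier bindings gives B := q(h(a, zero, a), h(a, n, a)), Y := a.
MGU = { B ↦ q(h(a, zero, a), h(a, n, a)), Y ↦ a, L ↦ a }, so B ↦ q(h(a, zero, a), h(a, n, a)).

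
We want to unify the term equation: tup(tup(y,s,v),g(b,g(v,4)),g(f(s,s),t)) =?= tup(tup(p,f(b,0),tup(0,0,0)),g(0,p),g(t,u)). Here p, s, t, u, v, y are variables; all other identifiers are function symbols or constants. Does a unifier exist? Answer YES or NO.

NO

Decompose tup/3: tup(y,s,v) =?= tup(p,f(b,0),tup(0,0,0)),  g(b,g(v,4)) =?= g(0,p),  g(f(s,s),t) =?= g(t,u).
Decompose tup/3: y =?= p,  s =?= f(b,0),  v =?= tup(0,0,0).
Bind y := p; no other remaining equation mentions y.
Bind s := f(b,0); substituting into the one remaining equation that mentions s gives: g(f(f(b,0),f(b,0)),t) =?= g(t,u).
Bind v := tup(0,0,0); substituting into the one remaining equation that mentions v gives: g(b,g(tup(0,0,0),4)) =?= g(0,p).
Decompose g/2: b =?= 0,  g(tup(0,0,0),4) =?= p.
Clash: constants b and 0 differ; no unifier exists.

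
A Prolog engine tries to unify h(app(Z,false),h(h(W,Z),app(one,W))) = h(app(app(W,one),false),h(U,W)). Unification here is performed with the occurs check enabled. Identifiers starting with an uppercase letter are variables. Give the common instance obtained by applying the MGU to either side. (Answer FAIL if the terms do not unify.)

FAIL

Decompose h/2: app(Z,false) = app(app(W,one),false),  h(h(W,Z),app(one,W)) = h(U,W).
Decompose app/2: Z = app(W,one),  false = false.
Bind Z := app(W,one); substituting into the one remaining equation that mentions Z gives: h(h(W,app(W,one)),app(one,W)) = h(U,W).
Delete trivial equation false = false.
Decompose h/2: h(W,app(W,one)) = U,  app(one,W) = W.
Bind U := h(W,app(W,one)); no other remaining equation mentions U.
Occurs check fails: W occurs in app(one,W); the equation W = app(one,W) has no finite solution.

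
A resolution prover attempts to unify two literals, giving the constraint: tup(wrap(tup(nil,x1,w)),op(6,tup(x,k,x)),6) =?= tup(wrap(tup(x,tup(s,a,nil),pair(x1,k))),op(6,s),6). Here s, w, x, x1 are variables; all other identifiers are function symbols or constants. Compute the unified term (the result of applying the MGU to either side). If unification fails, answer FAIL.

Decompose tup/3: wrap(tup(nil,x1,w)) =?= wrap(tup(x,tup(s,a,nil),pair(x1,k))),  op(6,tup(x,k,x)) =?= op(6,s),  6 =?= 6.
Decompose wrap/1: tup(nil,x1,w) =?= tup(x,tup(s,a,nil),pair(x1,k)).
Decompose tup/3: nil =?= x,  x1 =?= tup(s,a,nil),  w =?= pair(x1,k).
Bind x := nil; substituting into the one remaining equation that mentions x gives: op(6,tup(nil,k,nil)) =?= op(6,s).
Bind x1 := tup(s,a,nil); substituting into the one remaining equation that mentions x1 gives: w =?= pair(tup(s,a,nil),k).
Bind w := pair(tup(s,a,nil),k); no other remaining equation mentions w.
Decompose op/2: 6 =?= 6,  tup(nil,k,nil) =?= s.
Delete trivial equation 6 =?= 6.
Bind s := tup(nil,k,nil); no other remaining equation mentions s. Substituting into the earlier bindings gives x1 := tup(tup(nil,k,nil),a,nil), w := pair(tup(tup(nil,k,nil),a,nil),k).
Delete trivial equation 6 =?= 6.
Applying the MGU to either side gives tup(wrap(tup(nil,tup(tup(nil,k,nil),a,nil),pair(tup(tup(nil,k,nil),a,nil),k))),op(6,tup(nil,k,nil)),6).

tup(wrap(tup(nil,tup(tup(nil,k,nil),a,nil),pair(tup(tup(nil,k,nil),a,nil),k))),op(6,tup(nil,k,nil)),6)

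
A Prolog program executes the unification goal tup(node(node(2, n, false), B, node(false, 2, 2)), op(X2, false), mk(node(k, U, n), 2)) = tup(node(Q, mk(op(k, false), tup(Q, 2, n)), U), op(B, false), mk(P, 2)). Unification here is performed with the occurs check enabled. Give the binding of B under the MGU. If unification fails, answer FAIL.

Decompose tup/3: node(node(2, n, false), B, node(false, 2, 2)) = node(Q, mk(op(k, false), tup(Q, 2, n)), U),  op(X2, false) = op(B, false),  mk(node(k, U, n), 2) = mk(P, 2).
Decompose node/3: node(2, n, false) = Q,  B = mk(op(k, false), tup(Q, 2, n)),  node(false, 2, 2) = U.
Bind Q := node(2, n, false); substituting into the one remaining equation that mentions Q gives: B = mk(op(k, false), tup(node(2, n, false), 2, n)).
Bind B := mk(op(k, false), tup(node(2, n, false), 2, n)); substituting into the one remaining equation that mentions B gives: op(X2, false) = op(mk(op(k, false), tup(node(2, n, false), 2, n)), false).
Bind U := node(false, 2, 2); substituting into the one remaining equation that mentions U gives: mk(node(k, node(false, 2, 2), n), 2) = mk(P, 2).
Decompose op/2: X2 = mk(op(k, false), tup(node(2, n, false), 2, n)),  false = false.
Bind X2 := mk(op(k, false), tup(node(2, n, false), 2, n)); no other remaining equation mentions X2.
Delete trivial equation false = false.
Decompose mk/2: node(k, node(false, 2, 2), n) = P,  2 = 2.
Bind P := node(k, node(false, 2, 2), n); no other remaining equation mentions P.
Delete trivial equation 2 = 2.
MGU = { Q = node(2, n, false), B = mk(op(k, false), tup(node(2, n, false), 2, n)), U = node(false, 2, 2), X2 = mk(op(k, false), tup(node(2, n, false), 2, n)), P = node(k, node(false, 2, 2), n) }, so B = mk(op(k, false), tup(node(2, n, false), 2, n)).

mk(op(k, false), tup(node(2, n, false), 2, n))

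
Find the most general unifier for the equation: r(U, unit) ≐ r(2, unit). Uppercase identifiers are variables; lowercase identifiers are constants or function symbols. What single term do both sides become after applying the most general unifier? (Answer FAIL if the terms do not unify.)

r(2, unit)

Decompose r/2: U ≐ 2,  unit ≐ unit.
Bind U := 2; no other remaining equation mentions U.
Delete trivial equation unit ≐ unit.
Applying the MGU to either side gives r(2, unit).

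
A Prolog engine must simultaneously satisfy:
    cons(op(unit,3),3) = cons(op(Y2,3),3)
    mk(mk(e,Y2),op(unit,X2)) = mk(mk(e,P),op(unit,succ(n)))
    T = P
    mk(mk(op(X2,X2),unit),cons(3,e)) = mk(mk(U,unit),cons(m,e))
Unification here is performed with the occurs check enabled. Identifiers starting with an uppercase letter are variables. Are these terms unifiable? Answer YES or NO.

Decompose cons/2: op(unit,3) = op(Y2,3),  3 = 3.
Decompose op/2: unit = Y2,  3 = 3.
Bind Y2 := unit; substituting into the one remaining equation that mentions Y2 gives: mk(mk(e,unit),op(unit,X2)) = mk(mk(e,P),op(unit,succ(n))).
Delete trivial equation 3 = 3.
Delete trivial equation 3 = 3.
Decompose mk/2: mk(e,unit) = mk(e,P),  op(unit,X2) = op(unit,succ(n)).
Decompose mk/2: e = e,  unit = P.
Delete trivial equation e = e.
Bind P := unit; substituting into the one remaining equation that mentions P gives: T = unit.
Decompose op/2: unit = unit,  X2 = succ(n).
Delete trivial equation unit = unit.
Bind X2 := succ(n); substituting into the one remaining equation that mentions X2 gives: mk(mk(op(succ(n),succ(n)),unit),cons(3,e)) = mk(mk(U,unit),cons(m,e)).
Bind T := unit; no other remaining equation mentions T.
Decompose mk/2: mk(op(succ(n),succ(n)),unit) = mk(U,unit),  cons(3,e) = cons(m,e).
Decompose mk/2: op(succ(n),succ(n)) = U,  unit = unit.
Bind U := op(succ(n),succ(n)); no other remaining equation mentions U.
Delete trivial equation unit = unit.
Decompose cons/2: 3 = m,  e = e.
Clash: constants 3 and m differ; no unifier exists.

NO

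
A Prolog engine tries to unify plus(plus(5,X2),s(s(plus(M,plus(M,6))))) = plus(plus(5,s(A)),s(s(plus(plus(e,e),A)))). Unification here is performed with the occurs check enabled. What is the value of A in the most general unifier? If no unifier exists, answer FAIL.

plus(plus(e,e),6)

Decompose plus/2: plus(5,X2) = plus(5,s(A)),  s(s(plus(M,plus(M,6)))) = s(s(plus(plus(e,e),A))).
Decompose plus/2: 5 = 5,  X2 = s(A).
Delete trivial equation 5 = 5.
Bind X2 := s(A); no other remaining equation mentions X2.
Decompose s/1: s(plus(M,plus(M,6))) = s(plus(plus(e,e),A)).
Decompose s/1: plus(M,plus(M,6)) = plus(plus(e,e),A).
Decompose plus/2: M = plus(e,e),  plus(M,6) = A.
Bind M := plus(e,e); substituting into the remaining equation gives: plus(plus(e,e),6) = A.
Bind A := plus(plus(e,e),6). Substituting into the earlier binding gives X2 := s(plus(plus(e,e),6)).
MGU = { X2 = s(plus(plus(e,e),6)), M = plus(e,e), A = plus(plus(e,e),6) }, so A = plus(plus(e,e),6).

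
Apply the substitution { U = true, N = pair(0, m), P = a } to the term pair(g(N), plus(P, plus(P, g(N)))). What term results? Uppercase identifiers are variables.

Replace each occurrence of N with pair(0, m).
Replace each occurrence of P with a.
Result: pair(g(pair(0, m)), plus(a, plus(a, g(pair(0, m))))).

pair(g(pair(0, m)), plus(a, plus(a, g(pair(0, m)))))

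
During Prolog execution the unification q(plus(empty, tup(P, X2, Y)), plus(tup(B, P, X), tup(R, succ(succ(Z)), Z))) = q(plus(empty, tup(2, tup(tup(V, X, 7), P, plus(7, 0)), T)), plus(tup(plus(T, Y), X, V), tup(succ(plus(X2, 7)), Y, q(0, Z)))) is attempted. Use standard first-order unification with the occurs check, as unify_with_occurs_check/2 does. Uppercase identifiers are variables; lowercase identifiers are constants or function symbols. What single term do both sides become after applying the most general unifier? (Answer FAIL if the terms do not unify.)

Decompose q/2: plus(empty, tup(P, X2, Y)) = plus(empty, tup(2, tup(tup(V, X, 7), P, plus(7, 0)), T)),  plus(tup(B, P, X), tup(R, succ(succ(Z)), Z)) = plus(tup(plus(T, Y), X, V), tup(succ(plus(X2, 7)), Y, q(0, Z))).
Decompose plus/2: empty = empty,  tup(P, X2, Y) = tup(2, tup(tup(V, X, 7), P, plus(7, 0)), T).
Delete trivial equation empty = empty.
Decompose tup/3: P = 2,  X2 = tup(tup(V, X, 7), P, plus(7, 0)),  Y = T.
Bind P := 2; substituting into the 2 remaining equations that mention P gives: X2 = tup(tup(V, X, 7), 2, plus(7, 0)),  plus(tup(B, 2, X), tup(R, succ(succ(Z)), Z)) = plus(tup(plus(T, Y), X, V), tup(succ(plus(X2, 7)), Y, q(0, Z))).
Bind X2 := tup(tup(V, X, 7), 2, plus(7, 0)); substituting into the one remaining equation that mentions X2 gives: plus(tup(B, 2, X), tup(R, succ(succ(Z)), Z)) = plus(tup(plus(T, Y), X, V), tup(succ(plus(tup(tup(V, X, 7), 2, plus(7, 0)), 7)), Y, q(0, Z))).
Bind Y := T; substituting into the remaining equation gives: plus(tup(B, 2, X), tup(R, succ(succ(Z)), Z)) = plus(tup(plus(T, T), X, V), tup(succ(plus(tup(tup(V, X, 7), 2, plus(7, 0)), 7)), T, q(0, Z))).
Decompose plus/2: tup(B, 2, X) = tup(plus(T, T), X, V),  tup(R, succ(succ(Z)), Z) = tup(succ(plus(tup(tup(V, X, 7), 2, plus(7, 0)), 7)), T, q(0, Z)).
Decompose tup/3: B = plus(T, T),  2 = X,  X = V.
Bind B := plus(T, T); no other remaining equation mentions B.
Bind X := 2; substituting into the remaining equations gives: 2 = V,  tup(R, succ(succ(Z)), Z) = tup(succ(plus(tup(tup(V, 2, 7), 2, plus(7, 0)), 7)), T, q(0, Z)). Substituting into the earlier binding gives X2 := tup(tup(V, 2, 7), 2, plus(7, 0)).
Bind V := 2; substituting into the remaining equation gives: tup(R, succ(succ(Z)), Z) = tup(succ(plus(tup(tup(2, 2, 7), 2, plus(7, 0)), 7)), T, q(0, Z)). Substituting into the earlier binding gives X2 := tup(tup(2, 2, 7), 2, plus(7, 0)).
Decompose tup/3: R = succ(plus(tup(tup(2, 2, 7), 2, plus(7, 0)), 7)),  succ(succ(Z)) = T,  Z = q(0, Z).
Bind R := succ(plus(tup(tup(2, 2, 7), 2, plus(7, 0)), 7)); no other remaining equation mentions R.
Bind T := succ(succ(Z)); no other remaining equation mentions T. Substituting into the earlier bindings gives Y := succ(succ(Z)), B := plus(succ(succ(Z)), succ(succ(Z))).
Occurs check fails: Z occurs in q(0, Z); the equation Z = q(0, Z) has no finite solution.

FAIL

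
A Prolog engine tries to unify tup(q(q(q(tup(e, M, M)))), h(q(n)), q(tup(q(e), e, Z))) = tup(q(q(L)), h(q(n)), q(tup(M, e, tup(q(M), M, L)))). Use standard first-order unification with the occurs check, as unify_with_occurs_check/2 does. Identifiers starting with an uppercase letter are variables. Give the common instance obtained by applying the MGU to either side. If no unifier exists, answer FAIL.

Decompose tup/3: q(q(q(tup(e, M, M)))) = q(q(L)),  h(q(n)) = h(q(n)),  q(tup(q(e), e, Z)) = q(tup(M, e, tup(q(M), M, L))).
Decompose q/1: q(q(tup(e, M, M))) = q(L).
Decompose q/1: q(tup(e, M, M)) = L.
Bind L := q(tup(e, M, M)); substituting into the one remaining equation that mentions L gives: q(tup(q(e), e, Z)) = q(tup(M, e, tup(q(M), M, q(tup(e, M, M))))).
Delete trivial equation h(q(n)) = h(q(n)).
Decompose q/1: tup(q(e), e, Z) = tup(M, e, tup(q(M), M, q(tup(e, M, M)))).
Decompose tup/3: q(e) = M,  e = e,  Z = tup(q(M), M, q(tup(e, M, M))).
Bind M := q(e); substituting into the one remaining equation that mentions M gives: Z = tup(q(q(e)), q(e), q(tup(e, q(e), q(e)))). Substituting into the earlier binding gives L := q(tup(e, q(e), q(e))).
Delete trivial equation e = e.
Bind Z := tup(q(q(e)), q(e), q(tup(e, q(e), q(e)))).
Applying the MGU to either side gives tup(q(q(q(tup(e, q(e), q(e))))), h(q(n)), q(tup(q(e), e, tup(q(q(e)), q(e), q(tup(e, q(e), q(e))))))).

tup(q(q(q(tup(e, q(e), q(e))))), h(q(n)), q(tup(q(e), e, tup(q(q(e)), q(e), q(tup(e, q(e), q(e)))))))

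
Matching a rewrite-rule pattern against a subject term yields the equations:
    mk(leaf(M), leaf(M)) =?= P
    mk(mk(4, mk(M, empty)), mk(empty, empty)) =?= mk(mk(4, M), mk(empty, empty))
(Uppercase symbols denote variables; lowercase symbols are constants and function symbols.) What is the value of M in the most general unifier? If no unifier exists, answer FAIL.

FAIL

Bind P := mk(leaf(M), leaf(M)); no other remaining equation mentions P.
Decompose mk/2: mk(4, mk(M, empty)) =?= mk(4, M),  mk(empty, empty) =?= mk(empty, empty).
Decompose mk/2: 4 =?= 4,  mk(M, empty) =?= M.
Delete trivial equation 4 =?= 4.
Occurs check fails: M occurs in mk(M, empty); the equation M =?= mk(M, empty) has no finite solution.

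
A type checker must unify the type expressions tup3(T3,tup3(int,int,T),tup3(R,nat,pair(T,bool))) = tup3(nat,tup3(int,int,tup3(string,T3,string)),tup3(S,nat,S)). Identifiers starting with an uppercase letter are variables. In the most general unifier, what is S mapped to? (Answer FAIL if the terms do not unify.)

pair(tup3(string,nat,string),bool)

Decompose tup3/3: T3 = nat,  tup3(int,int,T) = tup3(int,int,tup3(string,T3,string)),  tup3(R,nat,pair(T,bool)) = tup3(S,nat,S).
Bind T3 := nat; substituting into the one remaining equation that mentions T3 gives: tup3(int,int,T) = tup3(int,int,tup3(string,nat,string)).
Decompose tup3/3: int = int,  int = int,  T = tup3(string,nat,string).
Delete trivial equation int = int.
Delete trivial equation int = int.
Bind T := tup3(string,nat,string); substituting into the remaining equation gives: tup3(R,nat,pair(tup3(string,nat,string),bool)) = tup3(S,nat,S).
Decompose tup3/3: R = S,  nat = nat,  pair(tup3(string,nat,string),bool) = S.
Bind R := S; no other remaining equation mentions R.
Delete trivial equation nat = nat.
Bind S := pair(tup3(string,nat,string),bool). Substituting into the earlier binding gives R := pair(tup3(string,nat,string),bool).
MGU = { T3 -> nat, T -> tup3(string,nat,string), R -> pair(tup3(string,nat,string),bool), S -> pair(tup3(string,nat,string),bool) }, so S -> pair(tup3(string,nat,string),bool).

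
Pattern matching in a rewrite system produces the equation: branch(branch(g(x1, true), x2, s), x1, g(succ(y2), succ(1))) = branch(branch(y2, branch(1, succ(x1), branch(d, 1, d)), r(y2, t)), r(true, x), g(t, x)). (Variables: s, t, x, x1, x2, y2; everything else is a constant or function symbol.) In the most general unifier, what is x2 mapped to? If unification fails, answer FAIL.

branch(1, succ(r(true, succ(1))), branch(d, 1, d))

Decompose branch/3: branch(g(x1, true), x2, s) = branch(y2, branch(1, succ(x1), branch(d, 1, d)), r(y2, t)),  x1 = r(true, x),  g(succ(y2), succ(1)) = g(t, x).
Decompose branch/3: g(x1, true) = y2,  x2 = branch(1, succ(x1), branch(d, 1, d)),  s = r(y2, t).
Bind y2 := g(x1, true); substituting into the 2 remaining equations that mention y2 gives: s = r(g(x1, true), t),  g(succ(g(x1, true)), succ(1)) = g(t, x).
Bind x2 := branch(1, succ(x1), branch(d, 1, d)); no other remaining equation mentions x2.
Bind s := r(g(x1, true), t); no other remaining equation mentions s.
Bind x1 := r(true, x); substituting into the remaining equation gives: g(succ(g(r(true, x), true)), succ(1)) = g(t, x). Substituting into the earlier bindings gives y2 := g(r(true, x), true), x2 := branch(1, succ(r(true, x)), branch(d, 1, d)), s := r(g(r(true, x), true), t).
Decompose g/2: succ(g(r(true, x), true)) = t,  succ(1) = x.
Bind t := succ(g(r(true, x), true)); no other remaining equation mentions t. Substituting into the earlier binding gives s := r(g(r(true, x), true), succ(g(r(true, x), true))).
Bind x := succ(1). Substituting into the earlier bindings gives y2 := g(r(true, succ(1)), true), x2 := branch(1, succ(r(true, succ(1))), branch(d, 1, d)), s := r(g(r(true, succ(1)), true), succ(g(r(true, succ(1)), true))), x1 := r(true, succ(1)), t := succ(g(r(true, succ(1)), true)).
MGU = { y2 -> g(r(true, succ(1)), true), x2 -> branch(1, succ(r(true, succ(1))), branch(d, 1, d)), s -> r(g(r(true, succ(1)), true), succ(g(r(true, succ(1)), true))), x1 -> r(true, succ(1)), t -> succ(g(r(true, succ(1)), true)), x -> succ(1) }, so x2 -> branch(1, succ(r(true, succ(1))), branch(d, 1, d)).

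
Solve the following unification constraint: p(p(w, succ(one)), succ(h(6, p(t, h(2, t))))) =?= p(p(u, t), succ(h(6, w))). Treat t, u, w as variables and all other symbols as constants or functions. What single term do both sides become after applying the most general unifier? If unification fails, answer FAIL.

Decompose p/2: p(w, succ(one)) =?= p(u, t),  succ(h(6, p(t, h(2, t)))) =?= succ(h(6, w)).
Decompose p/2: w =?= u,  succ(one) =?= t.
Bind w := u; substituting into the one remaining equation that mentions w gives: succ(h(6, p(t, h(2, t)))) =?= succ(h(6, u)).
Bind t := succ(one); substituting into the remaining equation gives: succ(h(6, p(succ(one), h(2, succ(one))))) =?= succ(h(6, u)).
Decompose succ/1: h(6, p(succ(one), h(2, succ(one)))) =?= h(6, u).
Decompose h/2: 6 =?= 6,  p(succ(one), h(2, succ(one))) =?= u.
Delete trivial equation 6 =?= 6.
Bind u := p(succ(one), h(2, succ(one))). Substituting into the earlier binding gives w := p(succ(one), h(2, succ(one))).
Applying the MGU to either side gives p(p(p(succ(one), h(2, succ(one))), succ(one)), succ(h(6, p(succ(one), h(2, succ(one)))))).

p(p(p(succ(one), h(2, succ(one))), succ(one)), succ(h(6, p(succ(one), h(2, succ(one))))))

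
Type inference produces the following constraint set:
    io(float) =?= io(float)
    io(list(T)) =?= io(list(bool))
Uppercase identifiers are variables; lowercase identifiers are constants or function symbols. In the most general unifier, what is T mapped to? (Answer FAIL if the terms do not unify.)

Delete trivial equation io(float) =?= io(float).
Decompose io/1: list(T) =?= list(bool).
Decompose list/1: T =?= bool.
Bind T := bool.
MGU = { T ↦ bool }, so T ↦ bool.

bool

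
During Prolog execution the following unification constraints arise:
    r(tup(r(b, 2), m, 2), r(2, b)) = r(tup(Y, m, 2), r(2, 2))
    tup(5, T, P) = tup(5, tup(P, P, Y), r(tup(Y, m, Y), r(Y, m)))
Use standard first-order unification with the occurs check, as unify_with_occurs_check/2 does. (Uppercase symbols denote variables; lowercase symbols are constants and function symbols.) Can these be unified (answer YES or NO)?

NO

Decompose r/2: tup(r(b, 2), m, 2) = tup(Y, m, 2),  r(2, b) = r(2, 2).
Decompose tup/3: r(b, 2) = Y,  m = m,  2 = 2.
Bind Y := r(b, 2); substituting into the one remaining equation that mentions Y gives: tup(5, T, P) = tup(5, tup(P, P, r(b, 2)), r(tup(r(b, 2), m, r(b, 2)), r(r(b, 2), m))).
Delete trivial equation m = m.
Delete trivial equation 2 = 2.
Decompose r/2: 2 = 2,  b = 2.
Delete trivial equation 2 = 2.
Clash: constants b and 2 differ; no unifier exists.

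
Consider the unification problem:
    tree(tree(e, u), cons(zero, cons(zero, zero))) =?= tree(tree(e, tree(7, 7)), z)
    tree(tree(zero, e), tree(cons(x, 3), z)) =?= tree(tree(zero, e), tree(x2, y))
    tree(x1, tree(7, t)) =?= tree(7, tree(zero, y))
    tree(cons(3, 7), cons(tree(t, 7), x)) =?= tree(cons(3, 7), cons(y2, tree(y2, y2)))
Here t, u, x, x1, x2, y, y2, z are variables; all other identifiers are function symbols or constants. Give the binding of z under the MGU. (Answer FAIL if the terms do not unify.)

FAIL

Decompose tree/2: tree(e, u) =?= tree(e, tree(7, 7)),  cons(zero, cons(zero, zero)) =?= z.
Decompose tree/2: e =?= e,  u =?= tree(7, 7).
Delete trivial equation e =?= e.
Bind u := tree(7, 7); no other remaining equation mentions u.
Bind z := cons(zero, cons(zero, zero)); substituting into the one remaining equation that mentions z gives: tree(tree(zero, e), tree(cons(x, 3), cons(zero, cons(zero, zero)))) =?= tree(tree(zero, e), tree(x2, y)).
Decompose tree/2: tree(zero, e) =?= tree(zero, e),  tree(cons(x, 3), cons(zero, cons(zero, zero))) =?= tree(x2, y).
Delete trivial equation tree(zero, e) =?= tree(zero, e).
Decompose tree/2: cons(x, 3) =?= x2,  cons(zero, cons(zero, zero)) =?= y.
Bind x2 := cons(x, 3); no other remaining equation mentions x2.
Bind y := cons(zero, cons(zero, zero)); substituting into the one remaining equation that mentions y gives: tree(x1, tree(7, t)) =?= tree(7, tree(zero, cons(zero, cons(zero, zero)))).
Decompose tree/2: x1 =?= 7,  tree(7, t) =?= tree(zero, cons(zero, cons(zero, zero))).
Bind x1 := 7; no other remaining equation mentions x1.
Decompose tree/2: 7 =?= zero,  t =?= cons(zero, cons(zero, zero)).
Clash: constants 7 and zero differ; no unifier exists.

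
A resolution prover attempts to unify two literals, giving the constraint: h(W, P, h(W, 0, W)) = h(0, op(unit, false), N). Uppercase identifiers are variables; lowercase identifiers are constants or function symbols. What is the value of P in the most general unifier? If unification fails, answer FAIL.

Decompose h/3: W = 0,  P = op(unit, false),  h(W, 0, W) = N.
Bind W := 0; substituting into the one remaining equation that mentions W gives: h(0, 0, 0) = N.
Bind P := op(unit, false); no other remaining equation mentions P.
Bind N := h(0, 0, 0).
MGU = { W ↦ 0, P ↦ op(unit, false), N ↦ h(0, 0, 0) }, so P ↦ op(unit, false).

op(unit, false)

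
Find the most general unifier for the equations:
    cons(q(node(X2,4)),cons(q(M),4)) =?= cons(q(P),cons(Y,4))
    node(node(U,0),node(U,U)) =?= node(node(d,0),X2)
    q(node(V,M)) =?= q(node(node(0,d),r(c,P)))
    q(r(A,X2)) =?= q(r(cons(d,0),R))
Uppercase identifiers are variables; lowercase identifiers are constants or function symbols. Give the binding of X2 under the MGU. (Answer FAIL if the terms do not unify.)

Decompose cons/2: q(node(X2,4)) =?= q(P),  cons(q(M),4) =?= cons(Y,4).
Decompose q/1: node(X2,4) =?= P.
Bind P := node(X2,4); substituting into the one remaining equation that mentions P gives: q(node(V,M)) =?= q(node(node(0,d),r(c,node(X2,4)))).
Decompose cons/2: q(M) =?= Y,  4 =?= 4.
Bind Y := q(M); no other remaining equation mentions Y.
Delete trivial equation 4 =?= 4.
Decompose node/2: node(U,0) =?= node(d,0),  node(U,U) =?= X2.
Decompose node/2: U =?= d,  0 =?= 0.
Bind U := d; substituting into the one remaining equation that mentions U gives: node(d,d) =?= X2.
Delete trivial equation 0 =?= 0.
Bind X2 := node(d,d); substituting into the remaining equations gives: q(node(V,M)) =?= q(node(node(0,d),r(c,node(node(d,d),4)))),  q(r(A,node(d,d))) =?= q(r(cons(d,0),R)). Substituting into the earlier binding gives P := node(node(d,d),4).
Decompose q/1: node(V,M) =?= node(node(0,d),r(c,node(node(d,d),4))).
Decompose node/2: V =?= node(0,d),  M =?= r(c,node(node(d,d),4)).
Bind V := node(0,d); no other remaining equation mentions V.
Bind M := r(c,node(node(d,d),4)); no other remaining equation mentions M. Substituting into the earlier binding gives Y := q(r(c,node(node(d,d),4))).
Decompose q/1: r(A,node(d,d)) =?= r(cons(d,0),R).
Decompose r/2: A =?= cons(d,0),  node(d,d) =?= R.
Bind A := cons(d,0); no other remaining equation mentions A.
Bind R := node(d,d).
MGU = { P ↦ node(node(d,d),4), Y ↦ q(r(c,node(node(d,d),4))), U ↦ d, X2 ↦ node(d,d), V ↦ node(0,d), M ↦ r(c,node(node(d,d),4)), A ↦ cons(d,0), R ↦ node(d,d) }, so X2 ↦ node(d,d).

node(d,d)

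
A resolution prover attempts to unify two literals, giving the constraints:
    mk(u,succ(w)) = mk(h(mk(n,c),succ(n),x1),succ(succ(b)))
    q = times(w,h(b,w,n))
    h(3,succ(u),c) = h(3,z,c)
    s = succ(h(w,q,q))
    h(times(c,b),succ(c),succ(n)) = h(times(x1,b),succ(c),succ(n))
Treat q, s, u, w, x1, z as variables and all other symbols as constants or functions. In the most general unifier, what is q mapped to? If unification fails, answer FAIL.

Decompose mk/2: u = h(mk(n,c),succ(n),x1),  succ(w) = succ(succ(b)).
Bind u := h(mk(n,c),succ(n),x1); substituting into the one remaining equation that mentions u gives: h(3,succ(h(mk(n,c),succ(n),x1)),c) = h(3,z,c).
Decompose succ/1: w = succ(b).
Bind w := succ(b); substituting into the 2 remaining equations that mention w gives: q = times(succ(b),h(b,succ(b),n)),  s = succ(h(succ(b),q,q)).
Bind q := times(succ(b),h(b,succ(b),n)); substituting into the one remaining equation that mentions q gives: s = succ(h(succ(b),times(succ(b),h(b,succ(b),n)),times(succ(b),h(b,succ(b),n)))).
Decompose h/3: 3 = 3,  succ(h(mk(n,c),succ(n),x1)) = z,  c = c.
Delete trivial equation 3 = 3.
Bind z := succ(h(mk(n,c),succ(n),x1)); no other remaining equation mentions z.
Delete trivial equation c = c.
Bind s := succ(h(succ(b),times(succ(b),h(b,succ(b),n)),times(succ(b),h(b,succ(b),n)))); no other remaining equation mentions s.
Decompose h/3: times(c,b) = times(x1,b),  succ(c) = succ(c),  succ(n) = succ(n).
Decompose times/2: c = x1,  b = b.
Bind x1 := c; no other remaining equation mentions x1. Substituting into the earlier bindings gives u := h(mk(n,c),succ(n),c), z := succ(h(mk(n,c),succ(n),c)).
Delete trivial equation b = b.
Delete trivial equation succ(c) = succ(c).
Delete trivial equation succ(n) = succ(n).
MGU = { u := h(mk(n,c),succ(n),c), w := succ(b), q := times(succ(b),h(b,succ(b),n)), z := succ(h(mk(n,c),succ(n),c)), s := succ(h(succ(b),times(succ(b),h(b,succ(b),n)),times(succ(b),h(b,succ(b),n)))), x1 := c }, so q := times(succ(b),h(b,succ(b),n)).

times(succ(b),h(b,succ(b),n))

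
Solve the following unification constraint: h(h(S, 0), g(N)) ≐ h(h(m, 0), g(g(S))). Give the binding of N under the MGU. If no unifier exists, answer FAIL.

g(m)

Decompose h/2: h(S, 0) ≐ h(m, 0),  g(N) ≐ g(g(S)).
Decompose h/2: S ≐ m,  0 ≐ 0.
Bind S := m; substituting into the one remaining equation that mentions S gives: g(N) ≐ g(g(m)).
Delete trivial equation 0 ≐ 0.
Decompose g/1: N ≐ g(m).
Bind N := g(m).
MGU = { S -> m, N -> g(m) }, so N -> g(m).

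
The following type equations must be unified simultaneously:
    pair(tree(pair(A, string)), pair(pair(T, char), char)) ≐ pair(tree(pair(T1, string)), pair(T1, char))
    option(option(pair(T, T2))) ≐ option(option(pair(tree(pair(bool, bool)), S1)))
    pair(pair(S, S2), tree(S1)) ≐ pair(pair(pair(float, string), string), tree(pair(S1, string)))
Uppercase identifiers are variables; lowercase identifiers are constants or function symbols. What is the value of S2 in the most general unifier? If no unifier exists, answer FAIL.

Decompose pair/2: tree(pair(A, string)) ≐ tree(pair(T1, string)),  pair(pair(T, char), char) ≐ pair(T1, char).
Decompose tree/1: pair(A, string) ≐ pair(T1, string).
Decompose pair/2: A ≐ T1,  string ≐ string.
Bind A := T1; no other remaining equation mentions A.
Delete trivial equation string ≐ string.
Decompose pair/2: pair(T, char) ≐ T1,  char ≐ char.
Bind T1 := pair(T, char); no other remaining equation mentions T1. Substituting into the earlier binding gives A := pair(T, char).
Delete trivial equation char ≐ char.
Decompose option/1: option(pair(T, T2)) ≐ option(pair(tree(pair(bool, bool)), S1)).
Decompose option/1: pair(T, T2) ≐ pair(tree(pair(bool, bool)), S1).
Decompose pair/2: T ≐ tree(pair(bool, bool)),  T2 ≐ S1.
Bind T := tree(pair(bool, bool)); no other remaining equation mentions T. Substituting into the earlier bindings gives A := pair(tree(pair(bool, bool)), char), T1 := pair(tree(pair(bool, bool)), char).
Bind T2 := S1; no other remaining equation mentions T2.
Decompose pair/2: pair(S, S2) ≐ pair(pair(float, string), string),  tree(S1) ≐ tree(pair(S1, string)).
Decompose pair/2: S ≐ pair(float, string),  S2 ≐ string.
Bind S := pair(float, string); no other remaining equation mentions S.
Bind S2 := string; no other remaining equation mentions S2.
Decompose tree/1: S1 ≐ pair(S1, string).
Occurs check fails: S1 occurs in pair(S1, string); the equation S1 ≐ pair(S1, string) has no finite solution.

FAIL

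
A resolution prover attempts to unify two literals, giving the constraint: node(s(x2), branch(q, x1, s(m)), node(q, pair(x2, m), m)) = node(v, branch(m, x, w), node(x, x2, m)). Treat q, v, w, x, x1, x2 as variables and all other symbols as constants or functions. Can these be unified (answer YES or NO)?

NO

Decompose node/3: s(x2) = v,  branch(q, x1, s(m)) = branch(m, x, w),  node(q, pair(x2, m), m) = node(x, x2, m).
Bind v := s(x2); no other remaining equation mentions v.
Decompose branch/3: q = m,  x1 = x,  s(m) = w.
Bind q := m; substituting into the one remaining equation that mentions q gives: node(m, pair(x2, m), m) = node(x, x2, m).
Bind x1 := x; no other remaining equation mentions x1.
Bind w := s(m); no other remaining equation mentions w.
Decompose node/3: m = x,  pair(x2, m) = x2,  m = m.
Bind x := m; no other remaining equation mentions x. Substituting into the earlier binding gives x1 := m.
Occurs check fails: x2 occurs in pair(x2, m); the equation x2 = pair(x2, m) has no finite solution.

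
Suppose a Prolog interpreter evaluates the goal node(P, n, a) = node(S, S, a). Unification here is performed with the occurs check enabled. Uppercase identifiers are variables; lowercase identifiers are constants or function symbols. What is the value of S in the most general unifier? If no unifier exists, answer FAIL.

Decompose node/3: P = S,  n = S,  a = a.
Bind P := S; no other remaining equation mentions P.
Bind S := n; no other remaining equation mentions S. Substituting into the earlier binding gives P := n.
Delete trivial equation a = a.
MGU = { P = n, S = n }, so S = n.

n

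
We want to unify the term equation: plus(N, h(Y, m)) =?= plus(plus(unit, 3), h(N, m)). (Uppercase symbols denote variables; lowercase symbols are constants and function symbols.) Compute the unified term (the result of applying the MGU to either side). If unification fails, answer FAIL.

plus(plus(unit, 3), h(plus(unit, 3), m))

Decompose plus/2: N =?= plus(unit, 3),  h(Y, m) =?= h(N, m).
Bind N := plus(unit, 3); substituting into the remaining equation gives: h(Y, m) =?= h(plus(unit, 3), m).
Decompose h/2: Y =?= plus(unit, 3),  m =?= m.
Bind Y := plus(unit, 3); no other remaining equation mentions Y.
Delete trivial equation m =?= m.
Applying the MGU to either side gives plus(plus(unit, 3), h(plus(unit, 3), m)).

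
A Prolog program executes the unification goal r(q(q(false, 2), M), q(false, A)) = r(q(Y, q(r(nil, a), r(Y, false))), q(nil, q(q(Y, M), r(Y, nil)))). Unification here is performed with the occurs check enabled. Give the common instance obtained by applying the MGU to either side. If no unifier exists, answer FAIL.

FAIL

Decompose r/2: q(q(false, 2), M) = q(Y, q(r(nil, a), r(Y, false))),  q(false, A) = q(nil, q(q(Y, M), r(Y, nil))).
Decompose q/2: q(false, 2) = Y,  M = q(r(nil, a), r(Y, false)).
Bind Y := q(false, 2); substituting into the remaining equations gives: M = q(r(nil, a), r(q(false, 2), false)),  q(false, A) = q(nil, q(q(q(false, 2), M), r(q(false, 2), nil))).
Bind M := q(r(nil, a), r(q(false, 2), false)); substituting into the remaining equation gives: q(false, A) = q(nil, q(q(q(false, 2), q(r(nil, a), r(q(false, 2), false))), r(q(false, 2), nil))).
Decompose q/2: false = nil,  A = q(q(q(false, 2), q(r(nil, a), r(q(false, 2), false))), r(q(false, 2), nil)).
Clash: constants false and nil differ; no unifier exists.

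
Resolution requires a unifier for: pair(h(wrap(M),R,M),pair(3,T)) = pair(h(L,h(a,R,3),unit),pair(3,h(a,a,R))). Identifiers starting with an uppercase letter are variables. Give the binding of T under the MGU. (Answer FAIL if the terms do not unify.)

Decompose pair/2: h(wrap(M),R,M) = h(L,h(a,R,3),unit),  pair(3,T) = pair(3,h(a,a,R)).
Decompose h/3: wrap(M) = L,  R = h(a,R,3),  M = unit.
Bind L := wrap(M); no other remaining equation mentions L.
Occurs check fails: R occurs in h(a,R,3); the equation R = h(a,R,3) has no finite solution.

FAIL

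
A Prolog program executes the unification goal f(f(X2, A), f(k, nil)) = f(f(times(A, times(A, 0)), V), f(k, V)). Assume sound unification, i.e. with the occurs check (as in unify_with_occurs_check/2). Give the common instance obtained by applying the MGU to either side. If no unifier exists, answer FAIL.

Decompose f/2: f(X2, A) = f(times(A, times(A, 0)), V),  f(k, nil) = f(k, V).
Decompose f/2: X2 = times(A, times(A, 0)),  A = V.
Bind X2 := times(A, times(A, 0)); no other remaining equation mentions X2.
Bind A := V; no other remaining equation mentions A. Substituting into the earlier binding gives X2 := times(V, times(V, 0)).
Decompose f/2: k = k,  nil = V.
Delete trivial equation k = k.
Bind V := nil. Substituting into the earlier bindings gives X2 := times(nil, times(nil, 0)), A := nil.
Applying the MGU to either side gives f(f(times(nil, times(nil, 0)), nil), f(k, nil)).

f(f(times(nil, times(nil, 0)), nil), f(k, nil))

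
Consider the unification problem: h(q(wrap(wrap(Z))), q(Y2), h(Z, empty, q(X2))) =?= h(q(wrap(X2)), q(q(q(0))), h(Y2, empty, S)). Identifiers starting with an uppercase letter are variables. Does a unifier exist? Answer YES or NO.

Decompose h/3: q(wrap(wrap(Z))) =?= q(wrap(X2)),  q(Y2) =?= q(q(q(0))),  h(Z, empty, q(X2)) =?= h(Y2, empty, S).
Decompose q/1: wrap(wrap(Z)) =?= wrap(X2).
Decompose wrap/1: wrap(Z) =?= X2.
Bind X2 := wrap(Z); substituting into the one remaining equation that mentions X2 gives: h(Z, empty, q(wrap(Z))) =?= h(Y2, empty, S).
Decompose q/1: Y2 =?= q(q(0)).
Bind Y2 := q(q(0)); substituting into the remaining equation gives: h(Z, empty, q(wrap(Z))) =?= h(q(q(0)), empty, S).
Decompose h/3: Z =?= q(q(0)),  empty =?= empty,  q(wrap(Z)) =?= S.
Bind Z := q(q(0)); substituting into the one remaining equation that mentions Z gives: q(wrap(q(q(0)))) =?= S. Substituting into the earlier binding gives X2 := wrap(q(q(0))).
Delete trivial equation empty =?= empty.
Bind S := q(wrap(q(q(0)))).
No equations remain and no clash or occurs-check failure arose, so a unifier exists.

YES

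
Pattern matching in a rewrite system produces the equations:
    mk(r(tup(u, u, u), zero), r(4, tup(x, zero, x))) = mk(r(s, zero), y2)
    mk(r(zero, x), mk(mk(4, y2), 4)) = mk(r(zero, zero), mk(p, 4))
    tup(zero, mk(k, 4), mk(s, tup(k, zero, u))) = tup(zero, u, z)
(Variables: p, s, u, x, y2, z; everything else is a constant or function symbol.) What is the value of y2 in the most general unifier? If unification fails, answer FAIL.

Decompose mk/2: r(tup(u, u, u), zero) = r(s, zero),  r(4, tup(x, zero, x)) = y2.
Decompose r/2: tup(u, u, u) = s,  zero = zero.
Bind s := tup(u, u, u); substituting into the one remaining equation that mentions s gives: tup(zero, mk(k, 4), mk(tup(u, u, u), tup(k, zero, u))) = tup(zero, u, z).
Delete trivial equation zero = zero.
Bind y2 := r(4, tup(x, zero, x)); substituting into the one remaining equation that mentions y2 gives: mk(r(zero, x), mk(mk(4, r(4, tup(x, zero, x))), 4)) = mk(r(zero, zero), mk(p, 4)).
Decompose mk/2: r(zero, x) = r(zero, zero),  mk(mk(4, r(4, tup(x, zero, x))), 4) = mk(p, 4).
Decompose r/2: zero = zero,  x = zero.
Delete trivial equation zero = zero.
Bind x := zero; substituting into the one remaining equation that mentions x gives: mk(mk(4, r(4, tup(zero, zero, zero))), 4) = mk(p, 4). Substituting into the earlier binding gives y2 := r(4, tup(zero, zero, zero)).
Decompose mk/2: mk(4, r(4, tup(zero, zero, zero))) = p,  4 = 4.
Bind p := mk(4, r(4, tup(zero, zero, zero))); no other remaining equation mentions p.
Delete trivial equation 4 = 4.
Decompose tup/3: zero = zero,  mk(k, 4) = u,  mk(tup(u, u, u), tup(k, zero, u)) = z.
Delete trivial equation zero = zero.
Bind u := mk(k, 4); substituting into the remaining equation gives: mk(tup(mk(k, 4), mk(k, 4), mk(k, 4)), tup(k, zero, mk(k, 4))) = z. Substituting into the earlier binding gives s := tup(mk(k, 4), mk(k, 4), mk(k, 4)).
Bind z := mk(tup(mk(k, 4), mk(k, 4), mk(k, 4)), tup(k, zero, mk(k, 4))).
MGU = { s ↦ tup(mk(k, 4), mk(k, 4), mk(k, 4)), y2 ↦ r(4, tup(zero, zero, zero)), x ↦ zero, p ↦ mk(4, r(4, tup(zero, zero, zero))), u ↦ mk(k, 4), z ↦ mk(tup(mk(k, 4), mk(k, 4), mk(k, 4)), tup(k, zero, mk(k, 4))) }, so y2 ↦ r(4, tup(zero, zero, zero)).

r(4, tup(zero, zero, zero))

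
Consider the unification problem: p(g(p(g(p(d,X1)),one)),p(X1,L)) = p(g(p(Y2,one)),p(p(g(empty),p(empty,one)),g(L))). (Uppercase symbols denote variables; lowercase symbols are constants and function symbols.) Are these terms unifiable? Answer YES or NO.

Decompose p/2: g(p(g(p(d,X1)),one)) = g(p(Y2,one)),  p(X1,L) = p(p(g(empty),p(empty,one)),g(L)).
Decompose g/1: p(g(p(d,X1)),one) = p(Y2,one).
Decompose p/2: g(p(d,X1)) = Y2,  one = one.
Bind Y2 := g(p(d,X1)); no other remaining equation mentions Y2.
Delete trivial equation one = one.
Decompose p/2: X1 = p(g(empty),p(empty,one)),  L = g(L).
Bind X1 := p(g(empty),p(empty,one)); no other remaining equation mentions X1. Substituting into the earlier binding gives Y2 := g(p(d,p(g(empty),p(empty,one)))).
Occurs check fails: L occurs in g(L); the equation L = g(L) has no finite solution.

NO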